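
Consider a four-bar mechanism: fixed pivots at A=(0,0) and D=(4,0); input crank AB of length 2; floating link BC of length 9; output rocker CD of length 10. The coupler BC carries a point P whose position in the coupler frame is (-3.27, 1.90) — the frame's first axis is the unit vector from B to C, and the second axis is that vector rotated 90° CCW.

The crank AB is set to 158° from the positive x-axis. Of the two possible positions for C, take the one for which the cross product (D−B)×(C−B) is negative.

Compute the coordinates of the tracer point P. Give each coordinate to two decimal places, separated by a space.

-0.03 4.06

A=(0,0), D=(4.00,0)
B = A + 2.00·(cos158°, sin158°) = (-1.8544, 0.7492)
|BD| = 5.9021
circle(B,9.00) ∩ circle(D,10.00): a=1.3415, h=8.8995
  candidates: C₊=(0.6059,9.4064) cross=52.526; C₋=(-1.6535,-8.2485) cross=-52.526
  mode - wants cross < 0 → take C=(-1.6535,-8.2485) (cross=-52.526)
ex = (C−B)/|BC| = (0.0223,-0.9998); ey = (0.9998,0.0223)
P = B + -3.27·ex + 1.90·ey = (-0.0278,4.0608)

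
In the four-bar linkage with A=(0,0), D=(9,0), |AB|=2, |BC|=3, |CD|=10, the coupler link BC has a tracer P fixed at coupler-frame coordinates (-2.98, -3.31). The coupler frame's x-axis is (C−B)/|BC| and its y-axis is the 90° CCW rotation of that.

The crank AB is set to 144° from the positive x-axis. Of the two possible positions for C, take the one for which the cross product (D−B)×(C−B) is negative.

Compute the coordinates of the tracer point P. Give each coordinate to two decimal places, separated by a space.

A=(0,0), D=(9.00,0)
B = A + 2.00·(cos144°, sin144°) = (-1.6180, 1.1756)
|BD| = 10.6829
circle(B,3.00) ∩ circle(D,10.00): a=1.0823, h=2.7980
  candidates: C₊=(-0.2344,3.8374) cross=29.890; C₋=(-0.8502,-1.7245) cross=-29.890
  mode - wants cross < 0 → take C=(-0.8502,-1.7245) (cross=-29.890)
ex = (C−B)/|BC| = (0.2560,-0.9667); ey = (0.9667,0.2560)
P = B + -2.98·ex + -3.31·ey = (-5.5805,3.2091)

-5.58 3.21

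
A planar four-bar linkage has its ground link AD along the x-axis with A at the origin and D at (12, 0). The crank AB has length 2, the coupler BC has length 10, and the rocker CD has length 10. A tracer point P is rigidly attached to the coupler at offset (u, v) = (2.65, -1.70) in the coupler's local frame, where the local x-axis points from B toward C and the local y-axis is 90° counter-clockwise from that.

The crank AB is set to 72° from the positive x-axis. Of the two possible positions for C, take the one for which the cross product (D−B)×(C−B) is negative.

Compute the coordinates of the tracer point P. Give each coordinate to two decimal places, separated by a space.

A=(0,0), D=(12.00,0)
B = A + 2.00·(cos72°, sin72°) = (0.6180, 1.9021)
|BD| = 11.5398
circle(B,10.00) ∩ circle(D,10.00): a=5.7699, h=8.1675
  candidates: C₊=(7.6553,9.0068) cross=94.251; C₋=(4.9628,-7.1047) cross=-94.251
  mode - wants cross < 0 → take C=(4.9628,-7.1047) (cross=-94.251)
ex = (C−B)/|BC| = (0.4345,-0.9007); ey = (0.9007,0.4345)
P = B + 2.65·ex + -1.70·ey = (0.2382,-1.2233)

0.24 -1.22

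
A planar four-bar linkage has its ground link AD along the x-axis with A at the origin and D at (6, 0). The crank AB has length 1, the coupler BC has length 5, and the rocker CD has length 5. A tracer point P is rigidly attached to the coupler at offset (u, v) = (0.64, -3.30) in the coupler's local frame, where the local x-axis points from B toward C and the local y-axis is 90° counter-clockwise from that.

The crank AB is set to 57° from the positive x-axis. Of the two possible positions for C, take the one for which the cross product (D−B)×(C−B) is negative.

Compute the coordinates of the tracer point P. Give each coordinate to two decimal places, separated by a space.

A=(0,0), D=(6.00,0)
B = A + 1.00·(cos57°, sin57°) = (0.5446, 0.8387)
|BD| = 5.5195
circle(B,5.00) ∩ circle(D,5.00): a=2.7597, h=4.1694
  candidates: C₊=(3.9059,4.5403) cross=23.013; C₋=(2.6388,-3.7017) cross=-23.013
  mode - wants cross < 0 → take C=(2.6388,-3.7017) (cross=-23.013)
ex = (C−B)/|BC| = (0.4188,-0.9081); ey = (0.9081,0.4188)
P = B + 0.64·ex + -3.30·ey = (-2.1839,-1.1246)

-2.18 -1.12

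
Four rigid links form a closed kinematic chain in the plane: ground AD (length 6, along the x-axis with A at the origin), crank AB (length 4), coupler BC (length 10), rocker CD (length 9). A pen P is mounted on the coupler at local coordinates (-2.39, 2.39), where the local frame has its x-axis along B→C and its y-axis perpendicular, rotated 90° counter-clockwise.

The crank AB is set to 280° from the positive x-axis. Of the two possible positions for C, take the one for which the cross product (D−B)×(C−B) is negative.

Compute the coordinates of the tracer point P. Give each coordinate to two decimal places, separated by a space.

-0.46 -0.76

A=(0,0), D=(6.00,0)
B = A + 4.00·(cos280°, sin280°) = (0.6946, -3.9392)
|BD| = 6.6079
circle(B,10.00) ∩ circle(D,9.00): a=4.7416, h=8.8044
  candidates: C₊=(-0.7470,5.9563) cross=58.179; C₋=(9.7502,-8.1815) cross=-58.179
  mode - wants cross < 0 → take C=(9.7502,-8.1815) (cross=-58.179)
ex = (C−B)/|BC| = (0.9056,-0.4242); ey = (0.4242,0.9056)
P = B + -2.39·ex + 2.39·ey = (-0.4558,-0.7611)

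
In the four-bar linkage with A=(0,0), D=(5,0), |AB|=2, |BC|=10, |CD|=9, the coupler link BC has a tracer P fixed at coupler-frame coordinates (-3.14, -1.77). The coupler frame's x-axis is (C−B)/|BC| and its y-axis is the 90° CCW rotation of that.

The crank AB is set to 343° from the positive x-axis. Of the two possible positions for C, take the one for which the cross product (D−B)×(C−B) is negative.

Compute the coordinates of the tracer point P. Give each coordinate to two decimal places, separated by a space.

A=(0,0), D=(5.00,0)
B = A + 2.00·(cos343°, sin343°) = (1.9126, -0.5847)
|BD| = 3.1423
circle(B,10.00) ∩ circle(D,9.00): a=4.5944, h=8.8821
  candidates: C₊=(4.7739,8.9972) cross=27.910; C₋=(8.0796,-8.4567) cross=-27.910
  mode - wants cross < 0 → take C=(8.0796,-8.4567) (cross=-27.910)
ex = (C−B)/|BC| = (0.6167,-0.7872); ey = (0.7872,0.6167)
P = B + -3.14·ex + -1.77·ey = (-1.4172,0.7955)

-1.42 0.80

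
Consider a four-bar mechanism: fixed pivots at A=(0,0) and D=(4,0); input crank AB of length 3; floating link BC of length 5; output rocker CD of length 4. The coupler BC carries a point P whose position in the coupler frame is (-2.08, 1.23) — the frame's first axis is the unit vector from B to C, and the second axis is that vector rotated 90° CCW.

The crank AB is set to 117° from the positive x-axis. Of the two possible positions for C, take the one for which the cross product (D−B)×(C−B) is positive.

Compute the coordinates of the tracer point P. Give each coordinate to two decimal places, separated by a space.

-3.69 3.32

A=(0,0), D=(4.00,0)
B = A + 3.00·(cos117°, sin117°) = (-1.3620, 2.6730)
|BD| = 5.9913
circle(B,5.00) ∩ circle(D,4.00): a=3.7467, h=3.3109
  candidates: C₊=(3.4684,3.9645) cross=19.836; C₋=(0.5141,-1.9617) cross=-19.836
  mode + wants cross > 0 → take C=(3.4684,3.9645) (cross=19.836)
ex = (C−B)/|BC| = (0.9661,0.2583); ey = (-0.2583,0.9661)
P = B + -2.08·ex + 1.23·ey = (-3.6891,3.3240)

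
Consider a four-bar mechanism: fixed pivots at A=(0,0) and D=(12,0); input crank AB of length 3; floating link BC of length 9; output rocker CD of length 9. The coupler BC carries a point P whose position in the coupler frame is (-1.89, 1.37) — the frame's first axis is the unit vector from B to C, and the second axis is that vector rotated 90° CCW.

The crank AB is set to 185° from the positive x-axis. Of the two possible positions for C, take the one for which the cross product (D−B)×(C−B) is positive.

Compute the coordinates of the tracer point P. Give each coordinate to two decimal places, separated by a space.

-5.32 -0.21

A=(0,0), D=(12.00,0)
B = A + 3.00·(cos185°, sin185°) = (-2.9886, -0.2615)
|BD| = 14.9909
circle(B,9.00) ∩ circle(D,9.00): a=7.4954, h=4.9818
  candidates: C₊=(4.4188,4.8503) cross=74.682; C₋=(4.5926,-5.1118) cross=-74.682
  mode + wants cross > 0 → take C=(4.4188,4.8503) (cross=74.682)
ex = (C−B)/|BC| = (0.8230,0.5680); ey = (-0.5680,0.8230)
P = B + -1.89·ex + 1.37·ey = (-5.3223,-0.2074)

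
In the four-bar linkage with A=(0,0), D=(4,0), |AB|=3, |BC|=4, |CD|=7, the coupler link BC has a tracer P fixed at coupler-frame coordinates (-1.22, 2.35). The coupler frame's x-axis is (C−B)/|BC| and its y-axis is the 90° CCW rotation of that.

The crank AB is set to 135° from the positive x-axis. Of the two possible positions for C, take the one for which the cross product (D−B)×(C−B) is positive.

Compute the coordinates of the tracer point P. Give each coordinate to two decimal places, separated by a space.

A=(0,0), D=(4.00,0)
B = A + 3.00·(cos135°, sin135°) = (-2.1213, 2.1213)
|BD| = 6.4785
circle(B,4.00) ∩ circle(D,7.00): a=0.6923, h=3.9396
  candidates: C₊=(-0.1772,5.6171) cross=25.523; C₋=(-2.7571,-1.8278) cross=-25.523
  mode + wants cross > 0 → take C=(-0.1772,5.6171) (cross=25.523)
ex = (C−B)/|BC| = (0.4860,0.8739); ey = (-0.8739,0.4860)
P = B + -1.22·ex + 2.35·ey = (-4.7680,2.1973)

-4.77 2.20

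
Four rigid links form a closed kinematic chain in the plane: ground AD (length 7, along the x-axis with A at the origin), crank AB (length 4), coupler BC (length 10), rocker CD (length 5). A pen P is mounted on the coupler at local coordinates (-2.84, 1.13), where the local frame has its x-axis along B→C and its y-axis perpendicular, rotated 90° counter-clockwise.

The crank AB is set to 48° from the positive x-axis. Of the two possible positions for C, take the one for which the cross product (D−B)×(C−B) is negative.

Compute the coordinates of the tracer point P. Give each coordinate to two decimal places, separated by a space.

1.56 5.82

A=(0,0), D=(7.00,0)
B = A + 4.00·(cos48°, sin48°) = (2.6765, 2.9726)
|BD| = 5.2468
circle(B,10.00) ∩ circle(D,5.00): a=9.7706, h=2.1295
  candidates: C₊=(11.9342,-0.8082) cross=11.173; C₋=(9.5213,-4.3178) cross=-11.173
  mode - wants cross < 0 → take C=(9.5213,-4.3178) (cross=-11.173)
ex = (C−B)/|BC| = (0.6845,-0.7290); ey = (0.7290,0.6845)
P = B + -2.84·ex + 1.13·ey = (1.5564,5.8165)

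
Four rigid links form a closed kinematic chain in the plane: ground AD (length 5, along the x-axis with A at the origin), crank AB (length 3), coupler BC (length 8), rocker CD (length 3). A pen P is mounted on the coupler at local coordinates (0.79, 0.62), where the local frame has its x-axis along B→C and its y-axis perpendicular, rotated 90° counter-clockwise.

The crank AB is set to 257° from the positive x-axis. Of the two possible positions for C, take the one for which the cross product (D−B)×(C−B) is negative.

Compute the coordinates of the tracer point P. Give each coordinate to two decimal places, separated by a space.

0.04 -2.21

A=(0,0), D=(5.00,0)
B = A + 3.00·(cos257°, sin257°) = (-0.6749, -2.9231)
|BD| = 6.3835
circle(B,8.00) ∩ circle(D,3.00): a=7.4997, h=2.7846
  candidates: C₊=(4.7173,2.9866) cross=17.775; C₋=(7.2675,-1.9643) cross=-17.775
  mode - wants cross < 0 → take C=(7.2675,-1.9643) (cross=-17.775)
ex = (C−B)/|BC| = (0.9928,0.1198); ey = (-0.1198,0.9928)
P = B + 0.79·ex + 0.62·ey = (0.0351,-2.2129)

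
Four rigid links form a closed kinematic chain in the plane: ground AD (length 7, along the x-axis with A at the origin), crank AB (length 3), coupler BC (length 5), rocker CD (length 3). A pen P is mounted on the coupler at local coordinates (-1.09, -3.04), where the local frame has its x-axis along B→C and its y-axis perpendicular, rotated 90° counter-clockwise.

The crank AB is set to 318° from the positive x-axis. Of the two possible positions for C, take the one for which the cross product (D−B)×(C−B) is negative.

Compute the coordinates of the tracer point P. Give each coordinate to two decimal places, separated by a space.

0.56 -4.77

A=(0,0), D=(7.00,0)
B = A + 3.00·(cos318°, sin318°) = (2.2294, -2.0074)
|BD| = 5.1757
circle(B,5.00) ∩ circle(D,3.00): a=4.1335, h=2.8132
  candidates: C₊=(4.9483,2.1888) cross=14.560; C₋=(7.1305,-2.9972) cross=-14.560
  mode - wants cross < 0 → take C=(7.1305,-2.9972) (cross=-14.560)
ex = (C−B)/|BC| = (0.9802,-0.1980); ey = (0.1980,0.9802)
P = B + -1.09·ex + -3.04·ey = (0.5592,-4.7715)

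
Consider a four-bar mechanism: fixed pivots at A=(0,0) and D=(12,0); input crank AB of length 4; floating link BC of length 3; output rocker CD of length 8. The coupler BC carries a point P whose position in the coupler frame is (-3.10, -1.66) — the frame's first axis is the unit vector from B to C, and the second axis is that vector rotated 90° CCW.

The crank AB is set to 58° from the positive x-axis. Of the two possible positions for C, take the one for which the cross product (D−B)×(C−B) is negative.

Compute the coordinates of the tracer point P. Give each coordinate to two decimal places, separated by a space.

-1.16 4.66

A=(0,0), D=(12.00,0)
B = A + 4.00·(cos58°, sin58°) = (2.1197, 3.3922)
|BD| = 10.4464
circle(B,3.00) ∩ circle(D,8.00): a=2.5907, h=1.5127
  candidates: C₊=(5.0612,3.9816) cross=15.802; C₋=(4.0788,1.1202) cross=-15.802
  mode - wants cross < 0 → take C=(4.0788,1.1202) (cross=-15.802)
ex = (C−B)/|BC| = (0.6530,-0.7573); ey = (0.7573,0.6530)
P = B + -3.10·ex + -1.66·ey = (-1.1619,4.6558)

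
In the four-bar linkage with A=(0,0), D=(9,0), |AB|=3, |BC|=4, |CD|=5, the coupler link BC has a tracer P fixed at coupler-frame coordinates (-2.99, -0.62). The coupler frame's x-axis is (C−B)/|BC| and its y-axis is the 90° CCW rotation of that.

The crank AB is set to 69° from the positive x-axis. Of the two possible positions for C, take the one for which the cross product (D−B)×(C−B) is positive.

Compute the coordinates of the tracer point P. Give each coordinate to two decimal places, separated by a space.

-1.86 1.97

A=(0,0), D=(9.00,0)
B = A + 3.00·(cos69°, sin69°) = (1.0751, 2.8007)
|BD| = 8.4052
circle(B,4.00) ∩ circle(D,5.00): a=3.6672, h=1.5973
  candidates: C₊=(5.0650,3.0848) cross=13.426; C₋=(4.0005,0.0728) cross=-13.426
  mode + wants cross > 0 → take C=(5.0650,3.0848) (cross=13.426)
ex = (C−B)/|BC| = (0.9975,0.0710); ey = (-0.0710,0.9975)
P = B + -2.99·ex + -0.62·ey = (-1.8633,1.9700)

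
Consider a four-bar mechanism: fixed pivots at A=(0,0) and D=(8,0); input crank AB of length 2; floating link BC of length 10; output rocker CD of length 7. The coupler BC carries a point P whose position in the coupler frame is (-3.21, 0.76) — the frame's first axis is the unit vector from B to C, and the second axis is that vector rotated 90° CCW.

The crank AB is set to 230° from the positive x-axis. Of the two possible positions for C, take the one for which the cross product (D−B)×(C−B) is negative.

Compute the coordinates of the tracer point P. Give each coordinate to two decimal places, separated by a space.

-3.57 0.84

A=(0,0), D=(8.00,0)
B = A + 2.00·(cos230°, sin230°) = (-1.2856, -1.5321)
|BD| = 9.4111
circle(B,10.00) ∩ circle(D,7.00): a=7.4151, h=6.7094
  candidates: C₊=(4.9384,6.2950) cross=63.143; C₋=(7.1229,-6.9448) cross=-63.143
  mode - wants cross < 0 → take C=(7.1229,-6.9448) (cross=-63.143)
ex = (C−B)/|BC| = (0.8408,-0.5413); ey = (0.5413,0.8408)
P = B + -3.21·ex + 0.76·ey = (-3.5733,0.8444)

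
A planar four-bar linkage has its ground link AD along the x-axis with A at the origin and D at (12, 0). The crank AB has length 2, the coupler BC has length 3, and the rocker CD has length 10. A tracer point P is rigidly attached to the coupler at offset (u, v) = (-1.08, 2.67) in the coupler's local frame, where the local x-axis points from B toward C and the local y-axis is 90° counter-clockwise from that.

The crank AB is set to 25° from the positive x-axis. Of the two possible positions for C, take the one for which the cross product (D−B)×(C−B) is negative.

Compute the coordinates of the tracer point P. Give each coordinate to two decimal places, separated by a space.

A=(0,0), D=(12.00,0)
B = A + 2.00·(cos25°, sin25°) = (1.8126, 0.8452)
|BD| = 10.2224
circle(B,3.00) ∩ circle(D,10.00): a=0.6602, h=2.9265
  candidates: C₊=(2.7125,3.7071) cross=29.915; C₋=(2.2286,-2.1258) cross=-29.915
  mode - wants cross < 0 → take C=(2.2286,-2.1258) (cross=-29.915)
ex = (C−B)/|BC| = (0.1386,-0.9903); ey = (0.9903,0.1386)
P = B + -1.08·ex + 2.67·ey = (4.3071,2.2850)

4.31 2.28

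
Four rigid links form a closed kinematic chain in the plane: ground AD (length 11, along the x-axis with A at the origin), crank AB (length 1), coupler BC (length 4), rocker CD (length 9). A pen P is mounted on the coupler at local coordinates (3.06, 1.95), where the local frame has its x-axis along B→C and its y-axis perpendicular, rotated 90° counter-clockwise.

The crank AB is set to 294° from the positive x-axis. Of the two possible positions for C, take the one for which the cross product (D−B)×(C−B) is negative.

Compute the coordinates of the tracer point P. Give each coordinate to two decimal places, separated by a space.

A=(0,0), D=(11.00,0)
B = A + 1.00·(cos294°, sin294°) = (0.4067, -0.9135)
|BD| = 10.6326
circle(B,4.00) ∩ circle(D,9.00): a=2.2596, h=3.3006
  candidates: C₊=(2.3744,2.5690) cross=35.094; C₋=(2.9416,-4.0078) cross=-35.094
  mode - wants cross < 0 → take C=(2.9416,-4.0078) (cross=-35.094)
ex = (C−B)/|BC| = (0.6337,-0.7736); ey = (0.7736,0.6337)
P = B + 3.06·ex + 1.95·ey = (3.8544,-2.0449)

3.85 -2.04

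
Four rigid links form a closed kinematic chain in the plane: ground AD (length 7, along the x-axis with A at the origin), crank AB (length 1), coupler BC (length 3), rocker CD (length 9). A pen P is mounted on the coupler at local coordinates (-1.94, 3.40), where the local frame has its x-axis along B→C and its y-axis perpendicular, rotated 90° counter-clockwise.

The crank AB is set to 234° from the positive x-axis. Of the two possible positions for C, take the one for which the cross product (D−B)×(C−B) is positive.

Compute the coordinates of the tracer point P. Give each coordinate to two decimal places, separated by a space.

-2.93 -3.95

A=(0,0), D=(7.00,0)
B = A + 1.00·(cos234°, sin234°) = (-0.5878, -0.8090)
|BD| = 7.6308
circle(B,3.00) ∩ circle(D,9.00): a=-0.9023, h=2.8611
  candidates: C₊=(-1.7884,1.9403) cross=21.832; C₋=(-1.1817,-3.7496) cross=-21.832
  mode + wants cross > 0 → take C=(-1.7884,1.9403) (cross=21.832)
ex = (C−B)/|BC| = (-0.4002,0.9164); ey = (-0.9164,-0.4002)
P = B + -1.94·ex + 3.40·ey = (-2.9273,-3.9475)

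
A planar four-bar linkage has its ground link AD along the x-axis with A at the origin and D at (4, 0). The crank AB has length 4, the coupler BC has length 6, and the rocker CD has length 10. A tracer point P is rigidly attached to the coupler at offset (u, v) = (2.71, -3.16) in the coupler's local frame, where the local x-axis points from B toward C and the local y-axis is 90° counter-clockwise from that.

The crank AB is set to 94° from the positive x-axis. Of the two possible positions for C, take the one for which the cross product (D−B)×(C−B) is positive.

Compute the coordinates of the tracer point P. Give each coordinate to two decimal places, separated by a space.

3.56 5.60

A=(0,0), D=(4.00,0)
B = A + 4.00·(cos94°, sin94°) = (-0.2790, 3.9903)
|BD| = 5.8508
circle(B,6.00) ∩ circle(D,10.00): a=-2.5439, h=5.4340
  candidates: C₊=(1.5665,9.6994) cross=31.794; C₋=(-5.8455,1.7510) cross=-31.794
  mode + wants cross > 0 → take C=(1.5665,9.6994) (cross=31.794)
ex = (C−B)/|BC| = (0.3076,0.9515); ey = (-0.9515,0.3076)
P = B + 2.71·ex + -3.16·ey = (3.5613,5.5969)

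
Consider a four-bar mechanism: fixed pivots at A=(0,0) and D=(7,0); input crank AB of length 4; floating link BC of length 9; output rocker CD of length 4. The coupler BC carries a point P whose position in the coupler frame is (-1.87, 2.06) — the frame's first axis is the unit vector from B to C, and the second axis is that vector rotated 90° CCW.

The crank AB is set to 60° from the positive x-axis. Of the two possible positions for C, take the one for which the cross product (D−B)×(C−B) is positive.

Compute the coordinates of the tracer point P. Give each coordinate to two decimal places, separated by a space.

A=(0,0), D=(7.00,0)
B = A + 4.00·(cos60°, sin60°) = (2.0000, 3.4641)
|BD| = 6.0828
circle(B,9.00) ∩ circle(D,4.00): a=8.3843, h=3.2715
  candidates: C₊=(10.7550,1.3784) cross=19.900; C₋=(7.0288,-3.9999) cross=-19.900
  mode + wants cross > 0 → take C=(10.7550,1.3784) (cross=19.900)
ex = (C−B)/|BC| = (0.9728,-0.2317); ey = (0.2317,0.9728)
P = B + -1.87·ex + 2.06·ey = (0.6583,5.9014)

0.66 5.90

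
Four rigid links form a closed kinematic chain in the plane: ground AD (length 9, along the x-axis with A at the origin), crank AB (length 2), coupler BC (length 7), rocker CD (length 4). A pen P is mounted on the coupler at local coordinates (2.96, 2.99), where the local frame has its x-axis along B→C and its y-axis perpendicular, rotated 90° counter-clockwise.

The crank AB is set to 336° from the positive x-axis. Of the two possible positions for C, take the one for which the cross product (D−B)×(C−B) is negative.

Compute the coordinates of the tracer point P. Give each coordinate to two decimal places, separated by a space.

A=(0,0), D=(9.00,0)
B = A + 2.00·(cos336°, sin336°) = (1.8271, -0.8135)
|BD| = 7.2189
circle(B,7.00) ∩ circle(D,4.00): a=5.8951, h=3.7746
  candidates: C₊=(7.2593,3.6014) cross=27.248; C₋=(8.1100,-3.8997) cross=-27.248
  mode - wants cross < 0 → take C=(8.1100,-3.8997) (cross=-27.248)
ex = (C−B)/|BC| = (0.8976,-0.4409); ey = (0.4409,0.8976)
P = B + 2.96·ex + 2.99·ey = (5.8021,0.5652)

5.80 0.57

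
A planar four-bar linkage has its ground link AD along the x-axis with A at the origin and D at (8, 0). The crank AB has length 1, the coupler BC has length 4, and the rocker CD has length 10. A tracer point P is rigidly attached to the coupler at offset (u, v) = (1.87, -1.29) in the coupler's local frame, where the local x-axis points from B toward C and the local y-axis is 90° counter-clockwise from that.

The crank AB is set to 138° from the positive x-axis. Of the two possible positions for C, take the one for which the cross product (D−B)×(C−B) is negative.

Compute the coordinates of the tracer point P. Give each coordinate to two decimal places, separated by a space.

-2.34 -0.94

A=(0,0), D=(8.00,0)
B = A + 1.00·(cos138°, sin138°) = (-0.7431, 0.6691)
|BD| = 8.7687
circle(B,4.00) ∩ circle(D,10.00): a=-0.4054, h=3.9794
  candidates: C₊=(-0.8437,4.6679) cross=34.894; C₋=(-1.4510,-3.2677) cross=-34.894
  mode - wants cross < 0 → take C=(-1.4510,-3.2677) (cross=-34.894)
ex = (C−B)/|BC| = (-0.1770,-0.9842); ey = (0.9842,-0.1770)
P = B + 1.87·ex + -1.29·ey = (-2.3437,-0.9431)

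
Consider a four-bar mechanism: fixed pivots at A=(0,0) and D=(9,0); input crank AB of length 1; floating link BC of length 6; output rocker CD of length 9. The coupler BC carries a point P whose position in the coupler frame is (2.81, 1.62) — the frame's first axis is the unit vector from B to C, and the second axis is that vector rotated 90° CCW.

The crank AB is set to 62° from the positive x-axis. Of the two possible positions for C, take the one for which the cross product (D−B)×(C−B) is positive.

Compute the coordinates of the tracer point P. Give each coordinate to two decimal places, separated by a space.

A=(0,0), D=(9.00,0)
B = A + 1.00·(cos62°, sin62°) = (0.4695, 0.8829)
|BD| = 8.5761
circle(B,6.00) ∩ circle(D,9.00): a=1.6645, h=5.7645
  candidates: C₊=(2.7186,6.4455) cross=49.437; C₋=(1.5316,-5.0223) cross=-49.437
  mode + wants cross > 0 → take C=(2.7186,6.4455) (cross=49.437)
ex = (C−B)/|BC| = (0.3749,0.9271); ey = (-0.9271,0.3749)
P = B + 2.81·ex + 1.62·ey = (0.0209,4.0953)

0.02 4.10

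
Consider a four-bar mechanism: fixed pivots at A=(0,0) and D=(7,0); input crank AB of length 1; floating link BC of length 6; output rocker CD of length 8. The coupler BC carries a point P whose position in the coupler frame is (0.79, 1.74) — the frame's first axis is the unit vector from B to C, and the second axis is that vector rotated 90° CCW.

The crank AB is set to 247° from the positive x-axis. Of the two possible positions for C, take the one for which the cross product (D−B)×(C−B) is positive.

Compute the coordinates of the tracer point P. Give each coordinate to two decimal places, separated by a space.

A=(0,0), D=(7.00,0)
B = A + 1.00·(cos247°, sin247°) = (-0.3907, -0.9205)
|BD| = 7.4478
circle(B,6.00) ∩ circle(D,8.00): a=1.8442, h=5.7096
  candidates: C₊=(0.7336,4.9732) cross=42.524; C₋=(2.1450,-6.3584) cross=-42.524
  mode + wants cross > 0 → take C=(0.7336,4.9732) (cross=42.524)
ex = (C−B)/|BC| = (0.1874,0.9823); ey = (-0.9823,0.1874)
P = B + 0.79·ex + 1.74·ey = (-1.9519,0.1816)

-1.95 0.18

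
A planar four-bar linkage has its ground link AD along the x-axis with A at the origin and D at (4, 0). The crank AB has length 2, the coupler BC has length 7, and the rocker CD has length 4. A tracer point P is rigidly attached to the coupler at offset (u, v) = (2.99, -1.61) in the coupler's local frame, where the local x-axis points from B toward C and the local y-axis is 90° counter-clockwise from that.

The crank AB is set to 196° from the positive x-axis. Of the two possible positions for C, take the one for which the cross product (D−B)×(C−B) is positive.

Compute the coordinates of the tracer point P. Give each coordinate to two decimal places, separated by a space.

A=(0,0), D=(4.00,0)
B = A + 2.00·(cos196°, sin196°) = (-1.9225, -0.5513)
|BD| = 5.9481
circle(B,7.00) ∩ circle(D,4.00): a=5.7480, h=3.9950
  candidates: C₊=(3.4305,3.9593) cross=23.763; C₋=(4.1710,-3.9963) cross=-23.763
  mode + wants cross > 0 → take C=(3.4305,3.9593) (cross=23.763)
ex = (C−B)/|BC| = (0.7647,0.6444); ey = (-0.6444,0.7647)
P = B + 2.99·ex + -1.61·ey = (1.4014,0.1442)

1.40 0.14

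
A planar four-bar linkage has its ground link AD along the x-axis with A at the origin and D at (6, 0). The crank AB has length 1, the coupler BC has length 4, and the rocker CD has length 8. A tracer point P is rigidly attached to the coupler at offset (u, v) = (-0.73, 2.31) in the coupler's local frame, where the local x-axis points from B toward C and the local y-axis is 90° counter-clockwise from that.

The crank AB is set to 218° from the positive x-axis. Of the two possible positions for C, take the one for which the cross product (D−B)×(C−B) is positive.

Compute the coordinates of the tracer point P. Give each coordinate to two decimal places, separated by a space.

A=(0,0), D=(6.00,0)
B = A + 1.00·(cos218°, sin218°) = (-0.7880, -0.6157)
|BD| = 6.8159
circle(B,4.00) ∩ circle(D,8.00): a=-0.1133, h=3.9984
  candidates: C₊=(-1.2620,3.3562) cross=27.253; C₋=(-0.5396,-4.6079) cross=-27.253
  mode + wants cross > 0 → take C=(-1.2620,3.3562) (cross=27.253)
ex = (C−B)/|BC| = (-0.1185,0.9930); ey = (-0.9930,-0.1185)
P = B + -0.73·ex + 2.31·ey = (-2.9952,-1.6142)

-3.00 -1.61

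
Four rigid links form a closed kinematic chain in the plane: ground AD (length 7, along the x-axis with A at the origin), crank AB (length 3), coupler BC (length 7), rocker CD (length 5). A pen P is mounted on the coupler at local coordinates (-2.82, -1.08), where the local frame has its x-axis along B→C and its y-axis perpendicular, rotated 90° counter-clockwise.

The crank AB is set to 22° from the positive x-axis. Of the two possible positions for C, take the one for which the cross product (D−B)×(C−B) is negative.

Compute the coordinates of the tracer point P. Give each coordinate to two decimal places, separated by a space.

A=(0,0), D=(7.00,0)
B = A + 3.00·(cos22°, sin22°) = (2.7816, 1.1238)
|BD| = 4.3656
circle(B,7.00) ∩ circle(D,5.00): a=4.9316, h=4.9679
  candidates: C₊=(8.8258,4.6547) cross=21.688; C₋=(6.2680,-4.9461) cross=-21.688
  mode - wants cross < 0 → take C=(6.2680,-4.9461) (cross=-21.688)
ex = (C−B)/|BC| = (0.4981,-0.8671); ey = (0.8671,0.4981)
P = B + -2.82·ex + -1.08·ey = (0.4405,3.0312)

0.44 3.03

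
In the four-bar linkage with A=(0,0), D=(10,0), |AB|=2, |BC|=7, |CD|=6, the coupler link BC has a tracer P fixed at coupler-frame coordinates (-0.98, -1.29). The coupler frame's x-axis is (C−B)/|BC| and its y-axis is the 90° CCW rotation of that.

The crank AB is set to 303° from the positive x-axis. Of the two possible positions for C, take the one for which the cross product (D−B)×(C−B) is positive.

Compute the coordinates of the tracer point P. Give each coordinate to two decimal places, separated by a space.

1.50 -3.24

A=(0,0), D=(10.00,0)
B = A + 2.00·(cos303°, sin303°) = (1.0893, -1.6773)
|BD| = 9.0672
circle(B,7.00) ∩ circle(D,6.00): a=5.2505, h=4.6295
  candidates: C₊=(5.3927,3.8436) cross=41.977; C₋=(7.1055,-5.2557) cross=-41.977
  mode + wants cross > 0 → take C=(5.3927,3.8436) (cross=41.977)
ex = (C−B)/|BC| = (0.6148,0.7887); ey = (-0.7887,0.6148)
P = B + -0.98·ex + -1.29·ey = (1.5042,-3.2433)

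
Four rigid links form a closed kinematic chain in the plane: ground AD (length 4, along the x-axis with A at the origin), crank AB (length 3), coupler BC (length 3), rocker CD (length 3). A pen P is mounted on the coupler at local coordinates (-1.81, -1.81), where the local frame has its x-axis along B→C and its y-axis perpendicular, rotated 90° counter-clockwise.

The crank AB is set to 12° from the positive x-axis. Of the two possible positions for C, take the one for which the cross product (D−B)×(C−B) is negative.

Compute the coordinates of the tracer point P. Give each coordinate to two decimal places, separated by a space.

A=(0,0), D=(4.00,0)
B = A + 3.00·(cos12°, sin12°) = (2.9344, 0.6237)
|BD| = 1.2347
circle(B,3.00) ∩ circle(D,3.00): a=0.6173, h=2.9358
  candidates: C₊=(4.9503,2.8455) cross=3.625; C₋=(1.9841,-2.2218) cross=-3.625
  mode - wants cross < 0 → take C=(1.9841,-2.2218) (cross=-3.625)
ex = (C−B)/|BC| = (-0.3168,-0.9485); ey = (0.9485,-0.3168)
P = B + -1.81·ex + -1.81·ey = (1.7910,2.9139)

1.79 2.91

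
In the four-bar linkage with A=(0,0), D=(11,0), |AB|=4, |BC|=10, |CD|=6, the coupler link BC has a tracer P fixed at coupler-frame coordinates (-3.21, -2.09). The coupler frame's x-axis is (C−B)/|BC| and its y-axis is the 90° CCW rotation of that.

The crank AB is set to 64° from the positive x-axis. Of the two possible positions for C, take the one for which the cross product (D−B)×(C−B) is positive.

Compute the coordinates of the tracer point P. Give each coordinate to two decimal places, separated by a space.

A=(0,0), D=(11.00,0)
B = A + 4.00·(cos64°, sin64°) = (1.7535, 3.5952)
|BD| = 9.9209
circle(B,10.00) ∩ circle(D,6.00): a=8.1860, h=5.7437
  candidates: C₊=(11.4645,5.9820) cross=56.982; C₋=(7.3016,-4.7246) cross=-56.982
  mode + wants cross > 0 → take C=(11.4645,5.9820) (cross=56.982)
ex = (C−B)/|BC| = (0.9711,0.2387); ey = (-0.2387,0.9711)
P = B + -3.21·ex + -2.09·ey = (-0.8649,0.7994)

-0.86 0.80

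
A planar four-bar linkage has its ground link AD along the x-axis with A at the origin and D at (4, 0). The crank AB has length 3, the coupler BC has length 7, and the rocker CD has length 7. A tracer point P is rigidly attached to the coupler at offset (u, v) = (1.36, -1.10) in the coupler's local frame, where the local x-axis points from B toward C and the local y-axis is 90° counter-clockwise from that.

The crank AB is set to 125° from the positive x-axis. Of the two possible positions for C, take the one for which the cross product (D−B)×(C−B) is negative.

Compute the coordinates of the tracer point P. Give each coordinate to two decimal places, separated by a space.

A=(0,0), D=(4.00,0)
B = A + 3.00·(cos125°, sin125°) = (-1.7207, 2.4575)
|BD| = 6.2262
circle(B,7.00) ∩ circle(D,7.00): a=3.1131, h=6.2697
  candidates: C₊=(3.6142,6.9894) cross=39.036; C₋=(-1.3350,-4.5319) cross=-39.036
  mode - wants cross < 0 → take C=(-1.3350,-4.5319) (cross=-39.036)
ex = (C−B)/|BC| = (0.0551,-0.9985); ey = (0.9985,0.0551)
P = B + 1.36·ex + -1.10·ey = (-2.7441,1.0389)

-2.74 1.04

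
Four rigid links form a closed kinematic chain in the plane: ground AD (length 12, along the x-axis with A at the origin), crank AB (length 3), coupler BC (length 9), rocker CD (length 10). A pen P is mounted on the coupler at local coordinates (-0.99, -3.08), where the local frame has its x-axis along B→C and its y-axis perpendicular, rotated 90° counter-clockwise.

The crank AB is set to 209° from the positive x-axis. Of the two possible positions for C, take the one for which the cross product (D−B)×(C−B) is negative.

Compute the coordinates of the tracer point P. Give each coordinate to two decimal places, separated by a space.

-5.24 -3.36

A=(0,0), D=(12.00,0)
B = A + 3.00·(cos209°, sin209°) = (-2.6239, -1.4544)
|BD| = 14.6960
circle(B,9.00) ∩ circle(D,10.00): a=6.7016, h=6.0074
  candidates: C₊=(3.4503,5.1867) cross=88.285; C₋=(4.6393,-6.7691) cross=-88.285
  mode - wants cross < 0 → take C=(4.6393,-6.7691) (cross=-88.285)
ex = (C−B)/|BC| = (0.8070,-0.5905); ey = (0.5905,0.8070)
P = B + -0.99·ex + -3.08·ey = (-5.2416,-3.3554)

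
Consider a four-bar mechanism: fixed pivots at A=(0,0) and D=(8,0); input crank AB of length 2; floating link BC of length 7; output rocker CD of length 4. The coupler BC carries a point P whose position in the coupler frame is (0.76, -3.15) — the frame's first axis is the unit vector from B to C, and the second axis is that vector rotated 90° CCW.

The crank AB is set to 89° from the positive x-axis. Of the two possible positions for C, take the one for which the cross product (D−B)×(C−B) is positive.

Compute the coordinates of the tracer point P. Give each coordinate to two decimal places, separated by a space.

A=(0,0), D=(8.00,0)
B = A + 2.00·(cos89°, sin89°) = (0.0349, 1.9997)
|BD| = 8.2123
circle(B,7.00) ∩ circle(D,4.00): a=6.1153, h=3.4063
  candidates: C₊=(6.7956,3.8144) cross=27.973; C₋=(5.1367,-2.7932) cross=-27.973
  mode + wants cross > 0 → take C=(6.7956,3.8144) (cross=27.973)
ex = (C−B)/|BC| = (0.9658,0.2592); ey = (-0.2592,0.9658)
P = B + 0.76·ex + -3.15·ey = (1.5855,-0.8456)

1.59 -0.85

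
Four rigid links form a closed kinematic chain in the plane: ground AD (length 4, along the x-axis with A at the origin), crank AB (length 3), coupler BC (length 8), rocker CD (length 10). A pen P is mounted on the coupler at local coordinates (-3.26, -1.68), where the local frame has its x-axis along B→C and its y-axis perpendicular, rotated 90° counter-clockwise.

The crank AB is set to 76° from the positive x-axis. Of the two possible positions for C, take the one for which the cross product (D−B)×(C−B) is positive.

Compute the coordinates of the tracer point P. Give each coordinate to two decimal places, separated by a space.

0.69 -0.76

A=(0,0), D=(4.00,0)
B = A + 3.00·(cos76°, sin76°) = (0.7258, 2.9109)
|BD| = 4.3811
circle(B,8.00) ∩ circle(D,10.00): a=-1.9180, h=7.7667
  candidates: C₊=(4.4527,9.9897) cross=34.026; C₋=(-5.8680,-1.6192) cross=-34.026
  mode + wants cross > 0 → take C=(4.4527,9.9897) (cross=34.026)
ex = (C−B)/|BC| = (0.4659,0.8849); ey = (-0.8849,0.4659)
P = B + -3.26·ex + -1.68·ey = (0.6936,-0.7564)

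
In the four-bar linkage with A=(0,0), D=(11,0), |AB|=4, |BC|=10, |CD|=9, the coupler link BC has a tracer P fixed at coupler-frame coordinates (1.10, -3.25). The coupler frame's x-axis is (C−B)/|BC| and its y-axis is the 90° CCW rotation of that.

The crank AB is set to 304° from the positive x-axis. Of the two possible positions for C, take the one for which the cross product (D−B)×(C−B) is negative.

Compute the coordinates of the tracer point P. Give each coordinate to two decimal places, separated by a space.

1.30 -6.62

A=(0,0), D=(11.00,0)
B = A + 4.00·(cos304°, sin304°) = (2.2368, -3.3162)
|BD| = 9.3697
circle(B,10.00) ∩ circle(D,9.00): a=5.6988, h=8.2173
  candidates: C₊=(4.6584,6.3862) cross=76.994; C₋=(10.4750,-8.9847) cross=-76.994
  mode - wants cross < 0 → take C=(10.4750,-8.9847) (cross=-76.994)
ex = (C−B)/|BC| = (0.8238,-0.5669); ey = (0.5669,0.8238)
P = B + 1.10·ex + -3.25·ey = (1.3007,-6.6171)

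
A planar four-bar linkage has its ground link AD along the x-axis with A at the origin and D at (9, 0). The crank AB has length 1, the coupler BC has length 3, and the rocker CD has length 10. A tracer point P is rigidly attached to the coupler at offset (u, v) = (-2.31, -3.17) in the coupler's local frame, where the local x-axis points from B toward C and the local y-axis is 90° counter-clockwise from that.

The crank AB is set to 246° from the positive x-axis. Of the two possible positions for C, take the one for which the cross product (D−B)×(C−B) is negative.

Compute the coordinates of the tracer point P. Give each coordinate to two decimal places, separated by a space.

-3.72 1.18

A=(0,0), D=(9.00,0)
B = A + 1.00·(cos246°, sin246°) = (-0.4067, -0.9135)
|BD| = 9.4510
circle(B,3.00) ∩ circle(D,10.00): a=-0.0888, h=2.9987
  candidates: C₊=(-0.7850,2.0625) cross=28.341; C₋=(-0.2053,-3.9068) cross=-28.341
  mode - wants cross < 0 → take C=(-0.2053,-3.9068) (cross=-28.341)
ex = (C−B)/|BC| = (0.0672,-0.9977); ey = (0.9977,0.0672)
P = B + -2.31·ex + -3.17·ey = (-3.7247,1.1784)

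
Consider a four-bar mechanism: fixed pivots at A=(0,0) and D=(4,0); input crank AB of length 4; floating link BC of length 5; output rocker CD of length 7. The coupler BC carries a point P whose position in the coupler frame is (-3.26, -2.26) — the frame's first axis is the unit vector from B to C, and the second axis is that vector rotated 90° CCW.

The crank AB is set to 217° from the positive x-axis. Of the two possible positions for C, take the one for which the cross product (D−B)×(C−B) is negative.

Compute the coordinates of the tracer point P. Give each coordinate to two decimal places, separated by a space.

-7.09 -1.68

A=(0,0), D=(4.00,0)
B = A + 4.00·(cos217°, sin217°) = (-3.1945, -2.4073)
|BD| = 7.5866
circle(B,5.00) ∩ circle(D,7.00): a=2.2116, h=4.4843
  candidates: C₊=(-2.5202,2.5471) cross=34.021; C₋=(0.3256,-5.9581) cross=-34.021
  mode - wants cross < 0 → take C=(0.3256,-5.9581) (cross=-34.021)
ex = (C−B)/|BC| = (0.7040,-0.7102); ey = (0.7102,0.7040)
P = B + -3.26·ex + -2.26·ey = (-7.0947,-1.6832)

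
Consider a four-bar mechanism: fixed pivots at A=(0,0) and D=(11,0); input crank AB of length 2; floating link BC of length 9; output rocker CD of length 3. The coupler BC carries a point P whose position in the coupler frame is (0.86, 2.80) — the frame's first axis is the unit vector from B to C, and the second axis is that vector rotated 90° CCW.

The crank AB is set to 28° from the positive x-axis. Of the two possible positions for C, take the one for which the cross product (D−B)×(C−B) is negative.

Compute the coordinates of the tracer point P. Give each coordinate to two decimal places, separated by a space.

3.71 3.13

A=(0,0), D=(11.00,0)
B = A + 2.00·(cos28°, sin28°) = (1.7659, 0.9389)
|BD| = 9.2817
circle(B,9.00) ∩ circle(D,3.00): a=8.5195, h=2.9015
  candidates: C₊=(10.5352,2.9638) cross=26.931; C₋=(9.9481,-2.8095) cross=-26.931
  mode - wants cross < 0 → take C=(9.9481,-2.8095) (cross=-26.931)
ex = (C−B)/|BC| = (0.9091,-0.4165); ey = (0.4165,0.9091)
P = B + 0.86·ex + 2.80·ey = (3.7139,3.1263)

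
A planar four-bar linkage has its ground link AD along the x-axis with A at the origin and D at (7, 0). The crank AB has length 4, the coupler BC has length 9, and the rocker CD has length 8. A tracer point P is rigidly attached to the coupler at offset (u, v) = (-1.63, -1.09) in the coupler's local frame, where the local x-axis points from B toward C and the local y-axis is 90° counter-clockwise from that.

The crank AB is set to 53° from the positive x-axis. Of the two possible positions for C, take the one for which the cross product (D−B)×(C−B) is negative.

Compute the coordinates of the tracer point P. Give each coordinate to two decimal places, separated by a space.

1.50 4.93

A=(0,0), D=(7.00,0)
B = A + 4.00·(cos53°, sin53°) = (2.4073, 3.1945)
|BD| = 5.5945
circle(B,9.00) ∩ circle(D,8.00): a=4.3166, h=7.8973
  candidates: C₊=(10.4604,7.2129) cross=44.181; C₋=(1.4415,-5.7535) cross=-44.181
  mode - wants cross < 0 → take C=(1.4415,-5.7535) (cross=-44.181)
ex = (C−B)/|BC| = (-0.1073,-0.9942); ey = (0.9942,-0.1073)
P = B + -1.63·ex + -1.09·ey = (1.4985,4.9321)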